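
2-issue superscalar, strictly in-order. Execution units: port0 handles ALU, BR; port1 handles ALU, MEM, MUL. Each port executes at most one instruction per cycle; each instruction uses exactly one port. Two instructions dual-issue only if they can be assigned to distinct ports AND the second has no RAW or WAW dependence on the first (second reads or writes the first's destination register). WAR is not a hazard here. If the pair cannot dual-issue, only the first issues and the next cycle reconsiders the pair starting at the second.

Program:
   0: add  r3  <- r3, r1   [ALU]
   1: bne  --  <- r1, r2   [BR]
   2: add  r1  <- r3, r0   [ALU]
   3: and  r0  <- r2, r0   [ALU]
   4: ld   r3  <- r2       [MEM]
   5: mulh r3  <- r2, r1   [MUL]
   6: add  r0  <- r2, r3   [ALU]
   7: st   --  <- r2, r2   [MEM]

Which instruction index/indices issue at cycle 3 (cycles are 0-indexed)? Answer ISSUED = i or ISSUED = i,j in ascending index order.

[0] i0/i1  add.ALU bne.BR  -- 2-wide
[1] i2/i3  add.ALU and.ALU  -- 2-wide
[2] i4  ld.MEM  -- no-port MEM/MUL
[3] i5  mulh.MUL  -- RAW r3
[4] i6/i7  add.ALU st.MEM  -- 2-wide

ISSUED = 5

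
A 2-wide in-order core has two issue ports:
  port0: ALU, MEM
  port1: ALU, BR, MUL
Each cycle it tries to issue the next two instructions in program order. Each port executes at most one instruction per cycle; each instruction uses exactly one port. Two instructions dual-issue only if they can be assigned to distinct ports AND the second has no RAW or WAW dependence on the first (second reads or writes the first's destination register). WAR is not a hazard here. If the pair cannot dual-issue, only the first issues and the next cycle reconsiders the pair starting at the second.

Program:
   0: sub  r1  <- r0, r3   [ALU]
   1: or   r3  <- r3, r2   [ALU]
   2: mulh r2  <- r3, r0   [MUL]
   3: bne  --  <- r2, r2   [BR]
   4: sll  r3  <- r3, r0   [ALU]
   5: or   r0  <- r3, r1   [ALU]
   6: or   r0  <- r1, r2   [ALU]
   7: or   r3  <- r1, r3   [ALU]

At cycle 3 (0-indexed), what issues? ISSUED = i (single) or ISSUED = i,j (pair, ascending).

0. sub.ALU;or.ALU @i0&i1  | 2-wide
1. mulh.MUL @i2  | no-port MUL/BR
2. bne.BR;sll.ALU @i3&i4  | 2-wide
3. or.ALU @i5  | WAW r0
4. or.ALU;or.ALU @i6&i7  | 2-wide

ISSUED = 5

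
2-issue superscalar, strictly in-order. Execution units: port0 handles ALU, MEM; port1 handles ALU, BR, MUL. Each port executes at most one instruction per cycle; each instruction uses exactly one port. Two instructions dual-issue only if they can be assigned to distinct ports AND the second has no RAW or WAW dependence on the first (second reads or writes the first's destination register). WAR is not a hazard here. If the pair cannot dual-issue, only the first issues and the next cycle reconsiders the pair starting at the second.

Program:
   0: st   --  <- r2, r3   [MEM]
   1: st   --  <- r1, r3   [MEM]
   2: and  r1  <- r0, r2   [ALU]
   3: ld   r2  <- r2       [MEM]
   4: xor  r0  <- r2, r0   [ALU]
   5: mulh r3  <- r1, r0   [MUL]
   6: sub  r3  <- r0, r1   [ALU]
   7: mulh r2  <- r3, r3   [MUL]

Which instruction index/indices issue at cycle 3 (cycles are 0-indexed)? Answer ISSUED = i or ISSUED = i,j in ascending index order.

c0: i0 st.MEM  no-port MEM/MEM
c1: i1&i2 st.MEM/and.ALU  2-wide
c2: i3 ld.MEM  RAW r2
c3: i4 xor.ALU  RAW r0
c4: i5 mulh.MUL  WAW r3
c5: i6 sub.ALU  RAW r3
c6: i7 mulh.MUL  tail

ISSUED = 4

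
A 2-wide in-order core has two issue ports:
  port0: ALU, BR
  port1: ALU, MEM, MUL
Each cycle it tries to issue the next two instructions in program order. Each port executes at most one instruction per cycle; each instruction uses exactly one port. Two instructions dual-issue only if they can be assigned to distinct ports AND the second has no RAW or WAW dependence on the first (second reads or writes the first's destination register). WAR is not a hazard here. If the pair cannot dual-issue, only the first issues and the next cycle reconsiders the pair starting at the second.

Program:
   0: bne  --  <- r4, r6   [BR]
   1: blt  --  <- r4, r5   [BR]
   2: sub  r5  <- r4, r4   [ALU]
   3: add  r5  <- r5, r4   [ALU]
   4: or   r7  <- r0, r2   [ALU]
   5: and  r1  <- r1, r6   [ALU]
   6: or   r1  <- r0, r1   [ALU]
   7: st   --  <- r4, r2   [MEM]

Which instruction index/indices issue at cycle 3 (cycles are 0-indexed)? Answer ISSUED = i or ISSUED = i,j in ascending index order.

ISSUED = 5

c0: i0 bne.BR  no-port BR/BR
c1: i1/i2 blt.BR sub.ALU  2-wide
c2: i3/i4 add.ALU or.ALU  2-wide
c3: i5 and.ALU  RAW+WAW r1
c4: i6/i7 or.ALU st.MEM  2-wide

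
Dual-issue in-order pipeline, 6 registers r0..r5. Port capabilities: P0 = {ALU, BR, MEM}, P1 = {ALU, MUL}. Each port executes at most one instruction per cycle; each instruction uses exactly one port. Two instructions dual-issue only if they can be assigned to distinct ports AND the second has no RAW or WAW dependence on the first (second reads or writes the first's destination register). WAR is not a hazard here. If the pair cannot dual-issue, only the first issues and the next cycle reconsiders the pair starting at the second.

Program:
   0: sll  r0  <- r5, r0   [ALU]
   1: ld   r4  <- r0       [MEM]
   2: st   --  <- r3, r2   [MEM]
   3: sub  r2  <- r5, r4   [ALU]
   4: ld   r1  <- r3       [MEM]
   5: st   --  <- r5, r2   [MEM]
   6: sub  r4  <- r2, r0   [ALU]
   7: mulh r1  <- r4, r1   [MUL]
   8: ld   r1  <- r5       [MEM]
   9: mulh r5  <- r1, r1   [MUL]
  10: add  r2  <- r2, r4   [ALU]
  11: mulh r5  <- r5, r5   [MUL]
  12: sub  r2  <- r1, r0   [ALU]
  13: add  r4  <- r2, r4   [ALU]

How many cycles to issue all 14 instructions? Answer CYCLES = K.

CYCLES = 10

#0 head=0: sll i0 RAW r0
#1 head=1: ld i1 no-port MEM/MEM
#2 head=2: st+sub i2/i3 dual
#3 head=4: ld i4 no-port MEM/MEM
#4 head=5: st+sub i5/i6 dual
#5 head=7: mulh i7 WAW r1
#6 head=8: ld i8 RAW r1
#7 head=9: mulh+add i9/i10 dual
#8 head=11: mulh+sub i11/i12 dual
#9 head=13: add i13 tail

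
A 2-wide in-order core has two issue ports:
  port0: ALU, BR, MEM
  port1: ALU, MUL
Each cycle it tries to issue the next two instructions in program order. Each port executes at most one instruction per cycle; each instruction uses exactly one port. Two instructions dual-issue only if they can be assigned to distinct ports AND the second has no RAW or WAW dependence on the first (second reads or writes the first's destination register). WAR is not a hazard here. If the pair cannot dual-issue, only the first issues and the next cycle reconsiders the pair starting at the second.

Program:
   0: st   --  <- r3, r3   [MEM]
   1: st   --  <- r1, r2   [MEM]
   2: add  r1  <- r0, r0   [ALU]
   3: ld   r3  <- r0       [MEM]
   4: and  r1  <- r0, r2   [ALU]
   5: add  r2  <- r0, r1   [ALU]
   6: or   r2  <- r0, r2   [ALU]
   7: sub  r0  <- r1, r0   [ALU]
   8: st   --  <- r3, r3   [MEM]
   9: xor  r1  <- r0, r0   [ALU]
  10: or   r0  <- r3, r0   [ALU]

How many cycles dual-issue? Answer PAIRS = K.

PAIRS = 4

c0: i0 st.MEM  no-port MEM/MEM
c1: i1&i2 st.MEM/add.ALU  dual
c2: i3&i4 ld.MEM/and.ALU  dual
c3: i5 add.ALU  RAW+WAW r2
c4: i6&i7 or.ALU/sub.ALU  dual
c5: i8&i9 st.MEM/xor.ALU  dual
c6: i10 or.ALU  tail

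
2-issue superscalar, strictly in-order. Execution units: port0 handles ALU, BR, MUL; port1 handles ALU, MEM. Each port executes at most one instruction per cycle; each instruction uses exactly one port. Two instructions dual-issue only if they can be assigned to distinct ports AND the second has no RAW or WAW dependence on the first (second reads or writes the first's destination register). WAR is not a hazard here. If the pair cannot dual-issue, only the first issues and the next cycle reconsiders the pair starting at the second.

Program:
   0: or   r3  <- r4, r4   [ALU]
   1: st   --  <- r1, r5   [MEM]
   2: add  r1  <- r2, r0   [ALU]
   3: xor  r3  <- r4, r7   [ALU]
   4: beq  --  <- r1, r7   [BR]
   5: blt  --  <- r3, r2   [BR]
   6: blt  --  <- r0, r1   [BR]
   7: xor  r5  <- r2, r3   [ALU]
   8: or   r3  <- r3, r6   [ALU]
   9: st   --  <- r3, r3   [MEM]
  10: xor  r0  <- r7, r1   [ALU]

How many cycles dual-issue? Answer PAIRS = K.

PAIRS = 4

c0: i0,i1 or st  dual
c1: i2,i3 add xor  dual
c2: i4 beq  no-port BR/BR
c3: i5 blt  no-port BR/BR
c4: i6,i7 blt xor  dual
c5: i8 or  RAW r3
c6: i9,i10 st xor  dual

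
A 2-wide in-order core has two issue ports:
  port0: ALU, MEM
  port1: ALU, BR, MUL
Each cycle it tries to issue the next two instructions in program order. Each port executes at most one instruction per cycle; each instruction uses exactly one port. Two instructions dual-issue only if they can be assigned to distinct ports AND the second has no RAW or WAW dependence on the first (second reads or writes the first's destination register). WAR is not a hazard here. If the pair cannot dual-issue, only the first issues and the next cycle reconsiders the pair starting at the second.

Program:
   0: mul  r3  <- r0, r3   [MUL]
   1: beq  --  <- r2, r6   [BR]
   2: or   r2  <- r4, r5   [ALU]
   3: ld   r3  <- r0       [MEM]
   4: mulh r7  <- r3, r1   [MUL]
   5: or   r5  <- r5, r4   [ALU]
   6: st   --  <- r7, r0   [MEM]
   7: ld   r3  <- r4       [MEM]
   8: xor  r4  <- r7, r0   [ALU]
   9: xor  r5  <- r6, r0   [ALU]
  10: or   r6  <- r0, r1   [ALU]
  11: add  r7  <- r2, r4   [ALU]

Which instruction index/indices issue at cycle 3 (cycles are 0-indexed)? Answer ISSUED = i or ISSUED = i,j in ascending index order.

ISSUED = 4,5

  cy0 -> i0 (mul.MUL) no-port MUL/BR
  cy1 -> i1,i2 (beq.BR+or.ALU) dual
  cy2 -> i3 (ld.MEM) RAW r3
  cy3 -> i4,i5 (mulh.MUL+or.ALU) dual
  cy4 -> i6 (st.MEM) no-port MEM/MEM
  cy5 -> i7,i8 (ld.MEM+xor.ALU) dual
  cy6 -> i9,i10 (xor.ALU+or.ALU) dual
  cy7 -> i11 (add.ALU) tail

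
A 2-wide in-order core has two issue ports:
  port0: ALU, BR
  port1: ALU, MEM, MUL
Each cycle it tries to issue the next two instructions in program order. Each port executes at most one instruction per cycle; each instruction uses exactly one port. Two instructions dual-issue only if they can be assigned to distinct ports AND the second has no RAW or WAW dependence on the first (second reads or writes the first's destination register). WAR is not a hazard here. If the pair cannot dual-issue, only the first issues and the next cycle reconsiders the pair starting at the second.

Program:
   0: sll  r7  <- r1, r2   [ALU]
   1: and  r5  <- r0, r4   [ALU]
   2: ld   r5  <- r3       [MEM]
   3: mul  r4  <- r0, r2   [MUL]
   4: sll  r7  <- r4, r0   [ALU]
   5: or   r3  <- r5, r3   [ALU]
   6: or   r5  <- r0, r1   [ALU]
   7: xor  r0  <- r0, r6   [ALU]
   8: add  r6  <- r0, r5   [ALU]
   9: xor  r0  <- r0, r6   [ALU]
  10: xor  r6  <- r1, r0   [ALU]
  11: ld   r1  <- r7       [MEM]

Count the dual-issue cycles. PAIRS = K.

PAIRS = 4

  cy0 -> i0,i1 (sll.ALU and.ALU) 2-wide
  cy1 -> i2 (ld.MEM) no-port MEM/MUL
  cy2 -> i3 (mul.MUL) RAW r4
  cy3 -> i4,i5 (sll.ALU or.ALU) 2-wide
  cy4 -> i6,i7 (or.ALU xor.ALU) 2-wide
  cy5 -> i8 (add.ALU) RAW r6
  cy6 -> i9 (xor.ALU) RAW r0
  cy7 -> i10,i11 (xor.ALU ld.MEM) 2-wide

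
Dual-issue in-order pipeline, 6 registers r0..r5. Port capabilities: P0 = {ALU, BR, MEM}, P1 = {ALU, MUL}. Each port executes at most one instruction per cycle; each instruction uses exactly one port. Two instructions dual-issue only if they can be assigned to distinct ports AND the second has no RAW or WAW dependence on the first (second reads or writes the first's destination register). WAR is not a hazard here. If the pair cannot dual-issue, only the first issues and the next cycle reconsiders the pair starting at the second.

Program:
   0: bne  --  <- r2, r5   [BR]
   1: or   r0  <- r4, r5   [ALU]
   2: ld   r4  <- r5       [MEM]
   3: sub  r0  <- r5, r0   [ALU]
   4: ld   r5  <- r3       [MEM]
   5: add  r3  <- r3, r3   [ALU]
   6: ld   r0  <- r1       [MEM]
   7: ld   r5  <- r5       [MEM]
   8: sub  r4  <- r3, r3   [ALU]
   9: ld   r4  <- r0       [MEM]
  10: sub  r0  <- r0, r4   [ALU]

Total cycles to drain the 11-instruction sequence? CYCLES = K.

  cy0 -> i0+i1 (bne.BR+or.ALU) 2-wide
  cy1 -> i2+i3 (ld.MEM+sub.ALU) 2-wide
  cy2 -> i4+i5 (ld.MEM+add.ALU) 2-wide
  cy3 -> i6 (ld.MEM) no-port MEM/MEM
  cy4 -> i7+i8 (ld.MEM+sub.ALU) 2-wide
  cy5 -> i9 (ld.MEM) RAW r4
  cy6 -> i10 (sub.ALU) tail

CYCLES = 7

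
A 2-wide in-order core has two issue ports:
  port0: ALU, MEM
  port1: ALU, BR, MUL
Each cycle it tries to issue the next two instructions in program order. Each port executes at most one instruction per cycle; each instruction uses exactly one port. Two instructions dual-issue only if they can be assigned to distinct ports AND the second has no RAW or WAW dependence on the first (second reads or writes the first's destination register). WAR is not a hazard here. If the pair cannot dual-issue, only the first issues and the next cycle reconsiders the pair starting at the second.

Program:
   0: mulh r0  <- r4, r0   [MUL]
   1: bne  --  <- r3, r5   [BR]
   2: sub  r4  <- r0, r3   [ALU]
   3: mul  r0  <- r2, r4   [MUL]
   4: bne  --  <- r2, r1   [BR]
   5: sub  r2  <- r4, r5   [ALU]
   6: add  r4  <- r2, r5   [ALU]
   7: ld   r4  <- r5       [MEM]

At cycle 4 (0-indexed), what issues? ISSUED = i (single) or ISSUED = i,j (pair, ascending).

t=0 i0:mulh ; no-port MUL/BR
t=1 i1&i2:bne;sub ; pair
t=2 i3:mul ; no-port MUL/BR
t=3 i4&i5:bne;sub ; pair
t=4 i6:add ; WAW r4
t=5 i7:ld ; tail

ISSUED = 6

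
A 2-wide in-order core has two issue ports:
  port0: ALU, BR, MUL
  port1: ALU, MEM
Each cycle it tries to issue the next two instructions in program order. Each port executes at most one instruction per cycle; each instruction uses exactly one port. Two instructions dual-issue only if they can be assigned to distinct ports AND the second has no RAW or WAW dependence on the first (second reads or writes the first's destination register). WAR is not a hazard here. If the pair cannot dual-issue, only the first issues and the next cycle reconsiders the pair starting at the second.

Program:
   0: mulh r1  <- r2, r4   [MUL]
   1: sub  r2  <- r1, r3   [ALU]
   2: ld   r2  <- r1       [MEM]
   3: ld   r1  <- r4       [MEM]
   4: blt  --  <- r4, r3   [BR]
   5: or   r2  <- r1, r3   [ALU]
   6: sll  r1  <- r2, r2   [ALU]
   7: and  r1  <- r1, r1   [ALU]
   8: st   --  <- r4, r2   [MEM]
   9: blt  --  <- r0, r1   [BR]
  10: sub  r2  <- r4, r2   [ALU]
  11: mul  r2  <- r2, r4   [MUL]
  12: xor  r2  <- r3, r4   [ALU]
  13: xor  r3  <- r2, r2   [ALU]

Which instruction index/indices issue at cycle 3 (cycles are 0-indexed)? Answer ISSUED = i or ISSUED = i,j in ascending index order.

c0: i0 mulh  RAW r1
c1: i1 sub  WAW r2
c2: i2 ld  no-port MEM/MEM
c3: i3/i4 ld;blt  pair
c4: i5 or  RAW r2
c5: i6 sll  RAW+WAW r1
c6: i7/i8 and;st  pair
c7: i9/i10 blt;sub  pair
c8: i11 mul  WAW r2
c9: i12 xor  RAW r2
c10: i13 xor  tail

ISSUED = 3,4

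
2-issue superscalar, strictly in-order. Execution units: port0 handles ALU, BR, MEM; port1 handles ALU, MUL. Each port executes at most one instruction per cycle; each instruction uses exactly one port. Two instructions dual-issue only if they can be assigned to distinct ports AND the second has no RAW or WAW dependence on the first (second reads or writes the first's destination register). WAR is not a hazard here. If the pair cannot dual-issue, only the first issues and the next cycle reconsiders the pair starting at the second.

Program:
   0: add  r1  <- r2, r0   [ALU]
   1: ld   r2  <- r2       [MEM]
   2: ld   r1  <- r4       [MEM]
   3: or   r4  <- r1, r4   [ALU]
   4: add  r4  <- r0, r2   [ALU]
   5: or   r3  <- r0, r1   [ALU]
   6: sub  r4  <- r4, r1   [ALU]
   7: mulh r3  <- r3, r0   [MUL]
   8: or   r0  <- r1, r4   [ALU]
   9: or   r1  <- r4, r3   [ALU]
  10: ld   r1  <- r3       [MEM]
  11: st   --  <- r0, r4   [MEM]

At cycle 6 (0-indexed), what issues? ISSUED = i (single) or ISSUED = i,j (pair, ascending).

ISSUED = 10

[0] i0,i1  add.ALU/ld.MEM  -- dual
[1] i2  ld.MEM  -- RAW r1
[2] i3  or.ALU  -- WAW r4
[3] i4,i5  add.ALU/or.ALU  -- dual
[4] i6,i7  sub.ALU/mulh.MUL  -- dual
[5] i8,i9  or.ALU/or.ALU  -- dual
[6] i10  ld.MEM  -- no-port MEM/MEM
[7] i11  st.MEM  -- tail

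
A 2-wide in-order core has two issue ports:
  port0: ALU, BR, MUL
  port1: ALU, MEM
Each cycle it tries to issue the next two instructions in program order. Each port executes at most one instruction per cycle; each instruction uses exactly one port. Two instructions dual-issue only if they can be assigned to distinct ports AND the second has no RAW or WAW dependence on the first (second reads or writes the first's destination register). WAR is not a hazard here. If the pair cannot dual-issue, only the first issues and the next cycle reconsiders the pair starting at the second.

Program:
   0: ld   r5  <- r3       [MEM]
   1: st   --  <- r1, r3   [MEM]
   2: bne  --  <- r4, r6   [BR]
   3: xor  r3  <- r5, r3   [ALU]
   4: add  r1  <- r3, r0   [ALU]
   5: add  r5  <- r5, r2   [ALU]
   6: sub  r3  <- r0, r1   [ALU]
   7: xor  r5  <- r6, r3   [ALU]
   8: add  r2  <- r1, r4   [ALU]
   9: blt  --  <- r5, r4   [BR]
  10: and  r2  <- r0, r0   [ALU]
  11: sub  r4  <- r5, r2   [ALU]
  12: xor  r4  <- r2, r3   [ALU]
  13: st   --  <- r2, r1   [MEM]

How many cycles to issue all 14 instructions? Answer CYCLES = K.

CYCLES = 9

[0] i0  ld.MEM  -- no-port MEM/MEM
[1] i1&i2  st.MEM bne.BR  -- pair
[2] i3  xor.ALU  -- RAW r3
[3] i4&i5  add.ALU add.ALU  -- pair
[4] i6  sub.ALU  -- RAW r3
[5] i7&i8  xor.ALU add.ALU  -- pair
[6] i9&i10  blt.BR and.ALU  -- pair
[7] i11  sub.ALU  -- WAW r4
[8] i12&i13  xor.ALU st.MEM  -- pair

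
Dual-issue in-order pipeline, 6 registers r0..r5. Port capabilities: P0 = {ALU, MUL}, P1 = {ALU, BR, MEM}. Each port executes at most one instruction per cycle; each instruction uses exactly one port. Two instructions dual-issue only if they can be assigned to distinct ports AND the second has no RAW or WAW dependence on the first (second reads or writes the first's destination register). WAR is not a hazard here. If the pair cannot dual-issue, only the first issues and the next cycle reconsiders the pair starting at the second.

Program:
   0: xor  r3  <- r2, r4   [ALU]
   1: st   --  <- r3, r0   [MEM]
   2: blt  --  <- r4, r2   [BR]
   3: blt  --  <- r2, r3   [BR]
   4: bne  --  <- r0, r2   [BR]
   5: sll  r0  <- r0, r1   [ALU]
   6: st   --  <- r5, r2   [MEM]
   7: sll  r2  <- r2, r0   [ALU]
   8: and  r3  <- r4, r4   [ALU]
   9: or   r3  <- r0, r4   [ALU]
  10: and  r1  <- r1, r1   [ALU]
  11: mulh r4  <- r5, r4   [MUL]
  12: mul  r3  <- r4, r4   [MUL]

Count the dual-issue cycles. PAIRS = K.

0. xor.ALU @i0  | RAW r3
1. st.MEM @i1  | no-port MEM/BR
2. blt.BR @i2  | no-port BR/BR
3. blt.BR @i3  | no-port BR/BR
4. bne.BR+sll.ALU @i4/i5  | dual
5. st.MEM+sll.ALU @i6/i7  | dual
6. and.ALU @i8  | WAW r3
7. or.ALU+and.ALU @i9/i10  | dual
8. mulh.MUL @i11  | no-port MUL/MUL
9. mul.MUL @i12  | tail

PAIRS = 3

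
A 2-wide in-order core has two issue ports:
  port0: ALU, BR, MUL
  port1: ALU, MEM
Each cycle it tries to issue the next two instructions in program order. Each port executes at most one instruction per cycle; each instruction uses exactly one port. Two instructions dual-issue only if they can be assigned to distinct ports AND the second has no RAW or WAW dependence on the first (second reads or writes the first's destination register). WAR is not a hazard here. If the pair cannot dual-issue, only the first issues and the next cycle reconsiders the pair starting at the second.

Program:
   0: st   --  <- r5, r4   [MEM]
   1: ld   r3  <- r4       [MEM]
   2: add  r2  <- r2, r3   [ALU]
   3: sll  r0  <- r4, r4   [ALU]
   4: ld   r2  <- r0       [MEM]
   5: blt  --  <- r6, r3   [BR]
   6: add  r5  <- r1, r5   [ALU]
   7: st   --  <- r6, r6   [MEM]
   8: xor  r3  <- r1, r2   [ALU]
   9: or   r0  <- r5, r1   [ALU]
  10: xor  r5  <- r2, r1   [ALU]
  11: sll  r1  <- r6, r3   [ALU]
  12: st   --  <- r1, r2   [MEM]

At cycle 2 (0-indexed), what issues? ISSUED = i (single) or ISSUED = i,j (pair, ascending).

ISSUED = 2,3

0. st @i0  | no-port MEM/MEM
1. ld @i1  | RAW r3
2. add;sll @i2&i3  | pair
3. ld;blt @i4&i5  | pair
4. add;st @i6&i7  | pair
5. xor;or @i8&i9  | pair
6. xor;sll @i10&i11  | pair
7. st @i12  | tail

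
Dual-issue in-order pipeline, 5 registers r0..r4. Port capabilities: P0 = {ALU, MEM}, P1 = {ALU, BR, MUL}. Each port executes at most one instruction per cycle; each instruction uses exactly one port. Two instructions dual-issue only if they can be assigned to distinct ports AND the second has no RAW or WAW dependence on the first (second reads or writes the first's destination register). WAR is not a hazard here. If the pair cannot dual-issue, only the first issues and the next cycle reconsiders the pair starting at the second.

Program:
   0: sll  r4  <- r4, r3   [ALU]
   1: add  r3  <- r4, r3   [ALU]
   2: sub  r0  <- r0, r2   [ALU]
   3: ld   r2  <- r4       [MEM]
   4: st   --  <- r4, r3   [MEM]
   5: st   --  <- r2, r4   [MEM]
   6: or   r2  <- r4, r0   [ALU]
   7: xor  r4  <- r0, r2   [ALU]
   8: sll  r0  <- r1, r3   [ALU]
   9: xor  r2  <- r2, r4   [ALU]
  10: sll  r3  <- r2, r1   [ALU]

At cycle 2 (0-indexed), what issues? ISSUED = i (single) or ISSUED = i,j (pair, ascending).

ISSUED = 3

  cy0 -> i0 (sll.ALU) RAW r4
  cy1 -> i1,i2 (add.ALU/sub.ALU) dual
  cy2 -> i3 (ld.MEM) no-port MEM/MEM
  cy3 -> i4 (st.MEM) no-port MEM/MEM
  cy4 -> i5,i6 (st.MEM/or.ALU) dual
  cy5 -> i7,i8 (xor.ALU/sll.ALU) dual
  cy6 -> i9 (xor.ALU) RAW r2
  cy7 -> i10 (sll.ALU) tail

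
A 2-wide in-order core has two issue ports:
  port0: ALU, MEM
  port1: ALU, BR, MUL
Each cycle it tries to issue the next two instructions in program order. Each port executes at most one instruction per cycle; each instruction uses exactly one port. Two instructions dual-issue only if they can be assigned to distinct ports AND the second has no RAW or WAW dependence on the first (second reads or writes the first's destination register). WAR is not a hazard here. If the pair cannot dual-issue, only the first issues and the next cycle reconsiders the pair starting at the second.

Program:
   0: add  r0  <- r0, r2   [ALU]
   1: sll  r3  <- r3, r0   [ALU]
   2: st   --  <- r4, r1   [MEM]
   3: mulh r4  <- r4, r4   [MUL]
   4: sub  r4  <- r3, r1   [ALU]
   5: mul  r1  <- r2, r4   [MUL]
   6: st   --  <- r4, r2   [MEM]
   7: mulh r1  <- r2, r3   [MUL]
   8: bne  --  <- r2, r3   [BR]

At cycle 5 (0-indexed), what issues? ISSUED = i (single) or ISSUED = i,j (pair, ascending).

0. add.ALU @i0  | RAW r0
1. sll.ALU st.MEM @i1/i2  | dual
2. mulh.MUL @i3  | WAW r4
3. sub.ALU @i4  | RAW r4
4. mul.MUL st.MEM @i5/i6  | dual
5. mulh.MUL @i7  | no-port MUL/BR
6. bne.BR @i8  | tail

ISSUED = 7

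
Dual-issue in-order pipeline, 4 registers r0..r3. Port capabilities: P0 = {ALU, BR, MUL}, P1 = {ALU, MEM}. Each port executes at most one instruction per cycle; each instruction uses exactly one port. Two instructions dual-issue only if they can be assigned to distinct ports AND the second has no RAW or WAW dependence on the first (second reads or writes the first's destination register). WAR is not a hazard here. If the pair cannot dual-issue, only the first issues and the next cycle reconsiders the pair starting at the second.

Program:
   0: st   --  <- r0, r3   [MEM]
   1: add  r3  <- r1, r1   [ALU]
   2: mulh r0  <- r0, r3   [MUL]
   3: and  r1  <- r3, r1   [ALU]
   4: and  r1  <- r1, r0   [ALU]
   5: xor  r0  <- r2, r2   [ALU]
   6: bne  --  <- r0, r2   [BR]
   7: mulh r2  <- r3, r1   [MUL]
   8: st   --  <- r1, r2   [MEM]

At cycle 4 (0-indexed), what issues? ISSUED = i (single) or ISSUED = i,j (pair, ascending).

0. st.MEM/add.ALU @i0/i1  | pair
1. mulh.MUL/and.ALU @i2/i3  | pair
2. and.ALU/xor.ALU @i4/i5  | pair
3. bne.BR @i6  | no-port BR/MUL
4. mulh.MUL @i7  | RAW r2
5. st.MEM @i8  | tail

ISSUED = 7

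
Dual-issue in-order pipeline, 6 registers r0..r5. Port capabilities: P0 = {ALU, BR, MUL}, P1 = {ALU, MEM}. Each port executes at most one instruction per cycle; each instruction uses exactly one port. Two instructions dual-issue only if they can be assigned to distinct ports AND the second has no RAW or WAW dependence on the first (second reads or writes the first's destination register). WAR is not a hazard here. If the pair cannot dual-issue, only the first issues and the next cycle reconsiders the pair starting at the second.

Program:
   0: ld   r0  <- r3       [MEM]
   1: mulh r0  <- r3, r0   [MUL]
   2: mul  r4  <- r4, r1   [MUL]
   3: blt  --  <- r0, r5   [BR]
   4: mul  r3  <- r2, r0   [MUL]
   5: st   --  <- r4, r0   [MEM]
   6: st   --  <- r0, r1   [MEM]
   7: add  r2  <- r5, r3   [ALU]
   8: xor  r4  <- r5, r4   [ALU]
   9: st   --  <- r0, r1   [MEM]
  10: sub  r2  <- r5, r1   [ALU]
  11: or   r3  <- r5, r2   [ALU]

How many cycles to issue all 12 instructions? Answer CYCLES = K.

t=0 i0:ld.MEM ; RAW+WAW r0
t=1 i1:mulh.MUL ; no-port MUL/MUL
t=2 i2:mul.MUL ; no-port MUL/BR
t=3 i3:blt.BR ; no-port BR/MUL
t=4 i4/i5:mul.MUL/st.MEM ; pair
t=5 i6/i7:st.MEM/add.ALU ; pair
t=6 i8/i9:xor.ALU/st.MEM ; pair
t=7 i10:sub.ALU ; RAW r2
t=8 i11:or.ALU ; tail

CYCLES = 9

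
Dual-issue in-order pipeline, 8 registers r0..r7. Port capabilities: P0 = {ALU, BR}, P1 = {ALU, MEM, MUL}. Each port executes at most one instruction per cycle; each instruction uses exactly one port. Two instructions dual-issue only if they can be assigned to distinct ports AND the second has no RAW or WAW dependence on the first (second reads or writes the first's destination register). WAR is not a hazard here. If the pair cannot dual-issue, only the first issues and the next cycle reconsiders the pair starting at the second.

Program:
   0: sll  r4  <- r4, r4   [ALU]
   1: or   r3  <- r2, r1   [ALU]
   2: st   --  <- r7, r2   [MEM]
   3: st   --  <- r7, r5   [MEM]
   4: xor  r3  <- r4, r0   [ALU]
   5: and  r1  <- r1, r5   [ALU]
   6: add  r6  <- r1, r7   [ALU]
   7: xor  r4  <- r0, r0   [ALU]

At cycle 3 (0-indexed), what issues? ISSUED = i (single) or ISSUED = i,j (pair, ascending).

ISSUED = 5

0. sll.ALU/or.ALU @i0&i1  | 2-wide
1. st.MEM @i2  | no-port MEM/MEM
2. st.MEM/xor.ALU @i3&i4  | 2-wide
3. and.ALU @i5  | RAW r1
4. add.ALU/xor.ALU @i6&i7  | 2-wide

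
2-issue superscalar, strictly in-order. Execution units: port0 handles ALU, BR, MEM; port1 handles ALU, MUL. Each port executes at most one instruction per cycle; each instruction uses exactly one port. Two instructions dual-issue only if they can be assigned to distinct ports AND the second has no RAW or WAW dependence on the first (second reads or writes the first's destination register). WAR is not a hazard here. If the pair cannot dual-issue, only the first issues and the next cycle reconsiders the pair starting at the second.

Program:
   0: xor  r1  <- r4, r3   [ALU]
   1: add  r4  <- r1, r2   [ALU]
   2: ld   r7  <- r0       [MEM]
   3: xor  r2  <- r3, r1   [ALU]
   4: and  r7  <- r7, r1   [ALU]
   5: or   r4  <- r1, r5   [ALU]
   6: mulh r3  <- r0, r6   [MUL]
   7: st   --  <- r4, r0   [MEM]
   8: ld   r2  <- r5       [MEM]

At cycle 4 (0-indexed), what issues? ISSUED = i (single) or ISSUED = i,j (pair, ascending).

t=0 i0:xor ; RAW r1
t=1 i1&i2:add;ld ; dual
t=2 i3&i4:xor;and ; dual
t=3 i5&i6:or;mulh ; dual
t=4 i7:st ; no-port MEM/MEM
t=5 i8:ld ; tail

ISSUED = 7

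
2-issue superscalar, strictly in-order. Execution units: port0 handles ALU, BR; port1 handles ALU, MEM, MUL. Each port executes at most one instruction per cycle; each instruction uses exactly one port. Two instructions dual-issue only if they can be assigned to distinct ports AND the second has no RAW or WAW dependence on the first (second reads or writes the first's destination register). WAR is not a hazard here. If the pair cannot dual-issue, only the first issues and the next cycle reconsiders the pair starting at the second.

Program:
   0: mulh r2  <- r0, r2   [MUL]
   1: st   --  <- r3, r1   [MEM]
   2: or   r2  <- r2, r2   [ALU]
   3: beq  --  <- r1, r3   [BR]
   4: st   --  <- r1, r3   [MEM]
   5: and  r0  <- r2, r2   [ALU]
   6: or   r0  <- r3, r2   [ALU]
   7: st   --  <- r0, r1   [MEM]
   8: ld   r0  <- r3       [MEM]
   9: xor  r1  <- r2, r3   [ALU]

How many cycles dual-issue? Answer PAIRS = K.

PAIRS = 3

c0: i0 mulh.MUL  no-port MUL/MEM
c1: i1&i2 st.MEM+or.ALU  2-wide
c2: i3&i4 beq.BR+st.MEM  2-wide
c3: i5 and.ALU  WAW r0
c4: i6 or.ALU  RAW r0
c5: i7 st.MEM  no-port MEM/MEM
c6: i8&i9 ld.MEM+xor.ALU  2-wide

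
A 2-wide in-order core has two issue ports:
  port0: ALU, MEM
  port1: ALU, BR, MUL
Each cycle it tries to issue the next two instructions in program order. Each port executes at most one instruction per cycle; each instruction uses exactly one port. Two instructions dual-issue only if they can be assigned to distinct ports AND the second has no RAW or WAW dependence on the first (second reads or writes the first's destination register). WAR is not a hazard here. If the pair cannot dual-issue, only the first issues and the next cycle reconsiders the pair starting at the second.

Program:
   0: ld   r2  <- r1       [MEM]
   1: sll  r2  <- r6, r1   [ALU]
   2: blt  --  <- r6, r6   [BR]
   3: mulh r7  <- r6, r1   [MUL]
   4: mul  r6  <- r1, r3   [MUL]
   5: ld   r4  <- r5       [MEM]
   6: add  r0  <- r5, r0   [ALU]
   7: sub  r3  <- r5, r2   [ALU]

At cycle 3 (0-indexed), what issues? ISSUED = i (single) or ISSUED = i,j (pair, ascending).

ISSUED = 4,5

  cy0 -> i0 (ld.MEM) WAW r2
  cy1 -> i1+i2 (sll.ALU;blt.BR) 2-wide
  cy2 -> i3 (mulh.MUL) no-port MUL/MUL
  cy3 -> i4+i5 (mul.MUL;ld.MEM) 2-wide
  cy4 -> i6+i7 (add.ALU;sub.ALU) 2-wide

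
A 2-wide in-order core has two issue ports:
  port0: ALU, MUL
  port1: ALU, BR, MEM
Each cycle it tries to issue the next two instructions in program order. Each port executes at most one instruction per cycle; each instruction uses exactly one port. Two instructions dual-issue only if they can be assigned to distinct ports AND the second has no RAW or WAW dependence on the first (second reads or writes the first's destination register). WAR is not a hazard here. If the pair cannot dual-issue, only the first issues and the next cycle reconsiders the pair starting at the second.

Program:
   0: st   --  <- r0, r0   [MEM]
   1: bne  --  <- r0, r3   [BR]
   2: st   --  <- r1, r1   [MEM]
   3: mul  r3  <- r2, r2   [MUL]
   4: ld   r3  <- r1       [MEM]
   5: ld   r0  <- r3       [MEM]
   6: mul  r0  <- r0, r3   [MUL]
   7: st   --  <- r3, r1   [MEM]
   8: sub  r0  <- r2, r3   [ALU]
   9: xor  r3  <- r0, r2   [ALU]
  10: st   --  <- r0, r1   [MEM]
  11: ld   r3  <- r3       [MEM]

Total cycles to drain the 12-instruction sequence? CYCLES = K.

  cy0 -> i0 (st) no-port MEM/BR
  cy1 -> i1 (bne) no-port BR/MEM
  cy2 -> i2,i3 (st/mul) dual
  cy3 -> i4 (ld) no-port MEM/MEM
  cy4 -> i5 (ld) RAW+WAW r0
  cy5 -> i6,i7 (mul/st) dual
  cy6 -> i8 (sub) RAW r0
  cy7 -> i9,i10 (xor/st) dual
  cy8 -> i11 (ld) tail

CYCLES = 9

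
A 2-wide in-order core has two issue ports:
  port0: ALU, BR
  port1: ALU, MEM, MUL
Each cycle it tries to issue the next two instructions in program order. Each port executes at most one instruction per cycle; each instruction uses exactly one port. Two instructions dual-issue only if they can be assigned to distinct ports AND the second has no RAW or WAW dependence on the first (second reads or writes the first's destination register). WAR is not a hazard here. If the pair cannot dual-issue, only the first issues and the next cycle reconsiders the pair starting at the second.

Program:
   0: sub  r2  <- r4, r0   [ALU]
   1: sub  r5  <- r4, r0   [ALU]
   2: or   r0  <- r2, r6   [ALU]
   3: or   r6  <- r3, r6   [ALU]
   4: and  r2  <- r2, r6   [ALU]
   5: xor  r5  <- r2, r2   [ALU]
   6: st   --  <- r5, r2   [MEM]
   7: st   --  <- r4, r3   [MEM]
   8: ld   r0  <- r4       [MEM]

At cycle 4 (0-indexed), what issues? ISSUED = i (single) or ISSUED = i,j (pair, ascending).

ISSUED = 6

  cy0 -> i0&i1 (sub.ALU+sub.ALU) 2-wide
  cy1 -> i2&i3 (or.ALU+or.ALU) 2-wide
  cy2 -> i4 (and.ALU) RAW r2
  cy3 -> i5 (xor.ALU) RAW r5
  cy4 -> i6 (st.MEM) no-port MEM/MEM
  cy5 -> i7 (st.MEM) no-port MEM/MEM
  cy6 -> i8 (ld.MEM) tail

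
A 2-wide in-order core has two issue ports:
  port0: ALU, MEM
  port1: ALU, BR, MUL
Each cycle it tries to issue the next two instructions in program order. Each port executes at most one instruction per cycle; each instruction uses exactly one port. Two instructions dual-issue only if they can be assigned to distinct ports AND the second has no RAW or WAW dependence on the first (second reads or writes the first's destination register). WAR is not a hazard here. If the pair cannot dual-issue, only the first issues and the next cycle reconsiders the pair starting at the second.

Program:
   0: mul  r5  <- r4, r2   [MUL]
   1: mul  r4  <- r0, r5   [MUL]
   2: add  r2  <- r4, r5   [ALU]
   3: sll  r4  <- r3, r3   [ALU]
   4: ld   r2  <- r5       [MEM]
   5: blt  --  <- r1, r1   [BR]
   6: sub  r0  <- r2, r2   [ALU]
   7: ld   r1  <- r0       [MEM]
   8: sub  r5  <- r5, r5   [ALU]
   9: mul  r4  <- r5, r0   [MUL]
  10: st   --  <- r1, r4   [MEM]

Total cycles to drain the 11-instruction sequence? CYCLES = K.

CYCLES = 8

  cy0 -> i0 (mul) no-port MUL/MUL
  cy1 -> i1 (mul) RAW r4
  cy2 -> i2&i3 (add/sll) 2-wide
  cy3 -> i4&i5 (ld/blt) 2-wide
  cy4 -> i6 (sub) RAW r0
  cy5 -> i7&i8 (ld/sub) 2-wide
  cy6 -> i9 (mul) RAW r4
  cy7 -> i10 (st) tail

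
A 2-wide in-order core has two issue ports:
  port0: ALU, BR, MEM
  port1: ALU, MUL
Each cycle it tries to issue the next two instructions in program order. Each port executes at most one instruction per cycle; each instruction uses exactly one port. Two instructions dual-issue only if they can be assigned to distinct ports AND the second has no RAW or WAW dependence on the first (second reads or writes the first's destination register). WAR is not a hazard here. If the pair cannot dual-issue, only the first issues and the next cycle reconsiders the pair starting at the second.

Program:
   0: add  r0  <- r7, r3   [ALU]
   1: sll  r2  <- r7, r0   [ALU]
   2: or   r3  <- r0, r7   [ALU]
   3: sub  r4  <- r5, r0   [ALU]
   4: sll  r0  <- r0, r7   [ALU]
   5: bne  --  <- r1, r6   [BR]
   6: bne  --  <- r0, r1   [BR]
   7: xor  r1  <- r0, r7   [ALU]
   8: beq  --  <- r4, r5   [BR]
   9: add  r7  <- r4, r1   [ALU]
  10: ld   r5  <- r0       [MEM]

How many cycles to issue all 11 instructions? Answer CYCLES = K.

  cy0 -> i0 (add) RAW r0
  cy1 -> i1/i2 (sll or) pair
  cy2 -> i3/i4 (sub sll) pair
  cy3 -> i5 (bne) no-port BR/BR
  cy4 -> i6/i7 (bne xor) pair
  cy5 -> i8/i9 (beq add) pair
  cy6 -> i10 (ld) tail

CYCLES = 7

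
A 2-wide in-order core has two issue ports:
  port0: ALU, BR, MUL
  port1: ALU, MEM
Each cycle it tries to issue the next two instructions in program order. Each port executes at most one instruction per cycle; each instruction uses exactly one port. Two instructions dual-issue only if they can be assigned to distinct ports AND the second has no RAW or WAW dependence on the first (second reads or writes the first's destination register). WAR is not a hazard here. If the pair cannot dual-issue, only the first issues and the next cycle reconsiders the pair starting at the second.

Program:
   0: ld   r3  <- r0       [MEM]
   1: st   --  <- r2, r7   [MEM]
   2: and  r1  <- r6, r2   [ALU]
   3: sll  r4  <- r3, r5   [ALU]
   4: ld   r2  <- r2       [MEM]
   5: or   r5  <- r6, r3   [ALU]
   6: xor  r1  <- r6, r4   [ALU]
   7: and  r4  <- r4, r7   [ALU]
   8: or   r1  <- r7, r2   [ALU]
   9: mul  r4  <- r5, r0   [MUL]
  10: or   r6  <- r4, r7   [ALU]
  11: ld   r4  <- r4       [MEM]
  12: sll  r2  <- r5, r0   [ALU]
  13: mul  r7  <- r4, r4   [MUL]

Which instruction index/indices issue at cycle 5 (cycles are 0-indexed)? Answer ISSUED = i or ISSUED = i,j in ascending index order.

ISSUED = 9

[0] i0  ld.MEM  -- no-port MEM/MEM
[1] i1/i2  st.MEM+and.ALU  -- pair
[2] i3/i4  sll.ALU+ld.MEM  -- pair
[3] i5/i6  or.ALU+xor.ALU  -- pair
[4] i7/i8  and.ALU+or.ALU  -- pair
[5] i9  mul.MUL  -- RAW r4
[6] i10/i11  or.ALU+ld.MEM  -- pair
[7] i12/i13  sll.ALU+mul.MUL  -- pair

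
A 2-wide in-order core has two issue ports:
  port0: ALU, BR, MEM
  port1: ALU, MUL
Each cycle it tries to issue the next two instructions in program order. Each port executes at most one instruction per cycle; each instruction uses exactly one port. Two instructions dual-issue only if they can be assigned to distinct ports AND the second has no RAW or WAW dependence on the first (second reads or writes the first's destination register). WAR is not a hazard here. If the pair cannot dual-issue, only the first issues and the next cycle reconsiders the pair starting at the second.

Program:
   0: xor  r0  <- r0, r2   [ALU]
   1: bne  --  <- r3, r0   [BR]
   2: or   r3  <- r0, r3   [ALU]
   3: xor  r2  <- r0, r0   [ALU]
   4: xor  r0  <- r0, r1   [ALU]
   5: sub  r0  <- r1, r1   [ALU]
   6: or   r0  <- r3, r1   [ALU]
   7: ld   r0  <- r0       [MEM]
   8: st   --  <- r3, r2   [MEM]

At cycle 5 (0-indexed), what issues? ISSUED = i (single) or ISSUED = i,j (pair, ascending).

[0] i0  xor  -- RAW r0
[1] i1&i2  bne+or  -- 2-wide
[2] i3&i4  xor+xor  -- 2-wide
[3] i5  sub  -- WAW r0
[4] i6  or  -- RAW+WAW r0
[5] i7  ld  -- no-port MEM/MEM
[6] i8  st  -- tail

ISSUED = 7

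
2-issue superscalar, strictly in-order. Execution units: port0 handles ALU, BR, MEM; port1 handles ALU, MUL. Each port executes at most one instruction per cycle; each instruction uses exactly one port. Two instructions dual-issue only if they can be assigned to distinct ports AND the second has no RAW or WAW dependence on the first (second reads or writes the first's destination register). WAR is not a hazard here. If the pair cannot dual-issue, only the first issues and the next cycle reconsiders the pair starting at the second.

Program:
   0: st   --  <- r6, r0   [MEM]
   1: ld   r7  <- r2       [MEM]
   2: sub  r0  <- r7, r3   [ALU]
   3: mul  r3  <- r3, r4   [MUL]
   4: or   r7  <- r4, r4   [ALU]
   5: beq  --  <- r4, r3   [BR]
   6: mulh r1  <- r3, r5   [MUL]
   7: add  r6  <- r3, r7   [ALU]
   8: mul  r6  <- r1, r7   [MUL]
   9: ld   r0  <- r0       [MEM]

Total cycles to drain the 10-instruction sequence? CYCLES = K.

CYCLES = 6

c0: i0 st  no-port MEM/MEM
c1: i1 ld  RAW r7
c2: i2/i3 sub mul  2-wide
c3: i4/i5 or beq  2-wide
c4: i6/i7 mulh add  2-wide
c5: i8/i9 mul ld  2-wide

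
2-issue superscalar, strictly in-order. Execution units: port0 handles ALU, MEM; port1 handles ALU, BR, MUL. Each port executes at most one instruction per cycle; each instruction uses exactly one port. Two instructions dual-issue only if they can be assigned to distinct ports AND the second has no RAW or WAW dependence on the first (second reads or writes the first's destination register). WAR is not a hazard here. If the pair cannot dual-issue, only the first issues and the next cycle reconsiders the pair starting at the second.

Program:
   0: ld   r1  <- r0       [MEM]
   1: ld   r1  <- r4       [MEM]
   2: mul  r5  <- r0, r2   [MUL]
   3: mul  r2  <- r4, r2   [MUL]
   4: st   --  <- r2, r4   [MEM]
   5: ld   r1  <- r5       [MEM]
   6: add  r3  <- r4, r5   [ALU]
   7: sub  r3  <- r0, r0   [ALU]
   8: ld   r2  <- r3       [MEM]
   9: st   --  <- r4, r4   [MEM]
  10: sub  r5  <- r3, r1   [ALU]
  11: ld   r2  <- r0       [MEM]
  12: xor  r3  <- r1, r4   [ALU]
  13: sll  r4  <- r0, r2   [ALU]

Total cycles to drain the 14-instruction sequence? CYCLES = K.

c0: i0 ld  no-port MEM/MEM
c1: i1,i2 ld/mul  2-wide
c2: i3 mul  RAW r2
c3: i4 st  no-port MEM/MEM
c4: i5,i6 ld/add  2-wide
c5: i7 sub  RAW r3
c6: i8 ld  no-port MEM/MEM
c7: i9,i10 st/sub  2-wide
c8: i11,i12 ld/xor  2-wide
c9: i13 sll  tail

CYCLES = 10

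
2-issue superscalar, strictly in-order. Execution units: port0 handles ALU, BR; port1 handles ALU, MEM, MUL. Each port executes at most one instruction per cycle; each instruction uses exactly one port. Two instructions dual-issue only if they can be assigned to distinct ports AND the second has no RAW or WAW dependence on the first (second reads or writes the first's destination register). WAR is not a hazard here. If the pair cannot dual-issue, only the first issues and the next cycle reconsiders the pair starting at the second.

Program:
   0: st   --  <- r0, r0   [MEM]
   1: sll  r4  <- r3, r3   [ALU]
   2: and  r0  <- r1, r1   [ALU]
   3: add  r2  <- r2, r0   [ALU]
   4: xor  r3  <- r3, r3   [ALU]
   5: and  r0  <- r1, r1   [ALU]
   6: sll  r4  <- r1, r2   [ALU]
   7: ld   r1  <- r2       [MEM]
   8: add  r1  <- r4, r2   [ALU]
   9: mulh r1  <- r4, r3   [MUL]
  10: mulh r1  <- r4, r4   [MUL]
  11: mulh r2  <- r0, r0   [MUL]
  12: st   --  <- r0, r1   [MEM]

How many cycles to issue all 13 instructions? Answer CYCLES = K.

CYCLES = 10

0. st.MEM sll.ALU @i0/i1  | pair
1. and.ALU @i2  | RAW r0
2. add.ALU xor.ALU @i3/i4  | pair
3. and.ALU sll.ALU @i5/i6  | pair
4. ld.MEM @i7  | WAW r1
5. add.ALU @i8  | WAW r1
6. mulh.MUL @i9  | no-port MUL/MUL
7. mulh.MUL @i10  | no-port MUL/MUL
8. mulh.MUL @i11  | no-port MUL/MEM
9. st.MEM @i12  | tail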